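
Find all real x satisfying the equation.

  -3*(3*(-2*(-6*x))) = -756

Step 1. [-3*(3*(-2*(-6*x))) = -756] -3 out front; divide by -3. So div: 3*(-2*(-6*x)) = 252.
Step 2. [3*(-2*(-6*x)) = 252] leading coefficient 3: divide by 3. So div: -2*(-6*x) = 84.
Step 3. [-2*(-6*x) = 84] -2 out front; divide by -2 ⇒ div: -6*x = -42.
Step 4. [-6*x = -42] -6·(inner) — divide through by -6, so div: x = 7.

Answer: x ∈ {7}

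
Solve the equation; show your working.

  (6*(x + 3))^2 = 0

Step 1. [(6*(x + 3))^2 = 0] 0 ≥ 0, LHS is (·)² — take ±√. So sqrt: 6*(x + 3) = 0.
Step 2. [6*(x + 3) = 0] divide by the outer 6, so div: x + 3 = 0.
Step 3. [x + 3 = 0] subtract 3: x sits inside (… + 3). So sub: x = -3.

Answer: x ∈ {-3}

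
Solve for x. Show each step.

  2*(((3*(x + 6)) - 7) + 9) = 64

Step 1. [2*(((3*(x + 6)) - 7) + 9) = 64] leading coefficient 2: divide by 2, so div: ((3*(x + 6)) - 7) + 9 = 32.
Step 2. [((3*(x + 6)) - 7) + 9 = 32] +9 is outermost — subtract 9 both sides. So sub: (3*(x + 6)) - 7 = 23.
Step 3. [(3*(x + 6)) - 7 = 23] add 7: x sits inside (… - 7), so sub: 3*(x + 6) = 30.
Step 4. [3*(x + 6) = 30] leading coefficient 3: divide by 3. So div: x + 6 = 10.
Step 5. [x + 6 = 10] 6 comes off first (subtract 6) ⇒ sub: x = 4.

Answer: x ∈ {4}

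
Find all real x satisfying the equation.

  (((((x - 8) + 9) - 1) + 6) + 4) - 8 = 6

Step 1. [(((((x - 8) + 9) - 1) + 6) + 4) - 8 = 6] 8 comes off first (add 8) ⇒ sub: ((((x - 8) + 9) - 1) + 6) + 4 = 14.
Step 2. [((((x - 8) + 9) - 1) + 6) + 4 = 14] subtract 4: x sits inside (… + 4). So sub: (((x - 8) + 9) - 1) + 6 = 10.
Step 3. [(((x - 8) + 9) - 1) + 6 = 10] the outer +6 inverts by subtracting 6 ⇒ sub: ((x - 8) + 9) - 1 = 4.
Step 4. [((x - 8) + 9) - 1 = 4] peel the -1: add 1 from each side, so sub: (x - 8) + 9 = 5.
Step 5. [(x - 8) + 9 = 5] subtract 9: x sits inside (… + 9) ⇒ sub: x - 8 = -4.
Step 6. [x - 8 = -4] the outer -8 inverts by adding 8. So sub: x = 4.

Answer: x ∈ {4}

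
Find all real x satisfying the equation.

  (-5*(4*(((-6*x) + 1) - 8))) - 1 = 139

Step 1. [(-5*(4*(((-6*x) + 1) - 8))) - 1 = 139] the outer -1 inverts by adding 1 ⇒ sub: -5*(4*(((-6*x) + 1) - 8)) = 140.
Step 2. [-5*(4*(((-6*x) + 1) - 8)) = 140] -5 out front; divide by -5 ⇒ div: 4*(((-6*x) + 1) - 8) = -28.
Step 3. [4*(((-6*x) + 1) - 8) = -28] divide by the outer 4, so div: ((-6*x) + 1) - 8 = -7.
Step 4. [((-6*x) + 1) - 8 = -7] -8 is outermost — add 8 both sides ⇒ sub: (-6*x) + 1 = 1.
Step 5. [(-6*x) + 1 = 1] 1 comes off first (subtract 1). So sub: -6*x = 0.
Step 6. [-6*x = 0] divide by the outer -6. So div: x = 0.

Answer: x ∈ {0}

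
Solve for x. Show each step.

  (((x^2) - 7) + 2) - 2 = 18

Step 1. [(((x^2) - 7) + 2) - 2 = 18] the outer -2 inverts by adding 2, so sub: ((x^2) - 7) + 2 = 20.
Step 2. [((x^2) - 7) + 2 = 20] peel the +2: subtract 2 from each side ⇒ sub: (x^2) - 7 = 18.
Step 3. [(x^2) - 7 = 18] 7 comes off first (add 7), so sub: x^2 = 25.
Step 4. [x^2 = 25] √ both sides: 25 ≥ 0 gives two branches ⇒ sqrt: x = 5 or -5.

Answer: x ∈ {-5, 5}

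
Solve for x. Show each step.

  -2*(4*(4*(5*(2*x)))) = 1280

Step 1. [-2*(4*(4*(5*(2*x)))) = 1280] leading coefficient -2: divide by -2. So div: 4*(4*(5*(2*x))) = -640.
Step 2. [4*(4*(5*(2*x))) = -640] LHS = 4·(…); ÷4 both sides ⇒ div: 4*(5*(2*x)) = -160.
Step 3. [4*(5*(2*x)) = -160] 4·(inner) — divide through by 4 ⇒ div: 5*(2*x) = -40.
Step 4. [5*(2*x) = -40] LHS = 5·(…); ÷5 both sides ⇒ div: 2*x = -8.
Step 5. [2*x = -8] LHS = 2·(…); ÷2 both sides. So div: x = -4.

Answer: x ∈ {-4}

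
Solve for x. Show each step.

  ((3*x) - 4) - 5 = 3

Step 1. [((3*x) - 4) - 5 = 3] peel the -5: add 5 from each side. So sub: (3*x) - 4 = 8.
Step 2. [(3*x) - 4 = 8] -4 is outermost — add 4 both sides, so sub: 3*x = 12.
Step 3. [3*x = 12] 3 out front; divide by 3 ⇒ div: x = 4.

Answer: x ∈ {4}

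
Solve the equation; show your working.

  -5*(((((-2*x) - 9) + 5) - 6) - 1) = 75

Step 1. [-5*(((((-2*x) - 9) + 5) - 6) - 1) = 75] divide by the outer -5 ⇒ div: ((((-2*x) - 9) + 5) - 6) - 1 = -15.
Step 2. [((((-2*x) - 9) + 5) - 6) - 1 = -15] add 1: x sits inside (… - 1). So sub: (((-2*x) - 9) + 5) - 6 = -14.
Step 3. [(((-2*x) - 9) + 5) - 6 = -14] the outer -6 inverts by adding 6 ⇒ sub: ((-2*x) - 9) + 5 = -8.
Step 4. [((-2*x) - 9) + 5 = -8] 5 comes off first (subtract 5), so sub: (-2*x) - 9 = -13.
Step 5. [(-2*x) - 9 = -13] -9 is outermost — add 9 both sides ⇒ sub: -2*x = -4.
Step 6. [-2*x = -4] leading coefficient -2: divide by -2. So div: x = 2.

Answer: x ∈ {2}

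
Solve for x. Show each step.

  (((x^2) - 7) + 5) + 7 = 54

Step 1. [(((x^2) - 7) + 5) + 7 = 54] subtract 7: x sits inside (… + 7), so sub: ((x^2) - 7) + 5 = 47.
Step 2. [((x^2) - 7) + 5 = 47] +5 is outermost — subtract 5 both sides ⇒ sub: (x^2) - 7 = 42.
Step 3. [(x^2) - 7 = 42] add 7: x sits inside (… - 7) ⇒ sub: x^2 = 49.
Step 4. [x^2 = 49] LHS squared, RHS 49 ≥ 0: apply √ (±), so sqrt: x = 7 or -7.

Answer: x ∈ {-7, 7}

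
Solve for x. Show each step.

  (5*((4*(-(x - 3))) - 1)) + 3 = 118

Step 1. [(5*((4*(-(x - 3))) - 1)) + 3 = 118] the outer +3 inverts by subtracting 3, so sub: 5*((4*(-(x - 3))) - 1) = 115.
Step 2. [5*((4*(-(x - 3))) - 1) = 115] LHS = 5·(…); ÷5 both sides. So div: (4*(-(x - 3))) - 1 = 23.
Step 3. [(4*(-(x - 3))) - 1 = 23] the outer -1 inverts by adding 1, so sub: 4*(-(x - 3)) = 24.
Step 4. [4*(-(x - 3)) = 24] 4 out front; divide by 4. So div: -(x - 3) = 6.
Step 5. [-(x - 3) = 6] flip signs both sides, so neg: x - 3 = -6.
Step 6. [x - 3 = -6] peel the -3: add 3 from each side ⇒ sub: x = -3.

Answer: x ∈ {-3}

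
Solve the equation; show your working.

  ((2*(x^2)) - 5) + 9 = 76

Step 1. [((2*(x^2)) - 5) + 9 = 76] +9 is outermost — subtract 9 both sides, so sub: (2*(x^2)) - 5 = 67.
Step 2. [(2*(x^2)) - 5 = 67] -5 is outermost — add 5 both sides, so sub: 2*(x^2) = 72.
Step 3. [2*(x^2) = 72] 2·(inner) — divide through by 2. So div: x^2 = 36.
Step 4. [x^2 = 36] 36 ≥ 0, LHS is (·)² — take ±√ ⇒ sqrt: x = 6 or -6.

Answer: x ∈ {-6, 6}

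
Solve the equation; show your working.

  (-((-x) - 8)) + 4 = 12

Step 1. [(-((-x) - 8)) + 4 = 12] +4 is outermost — subtract 4 both sides. So sub: -((-x) - 8) = 8.
Step 2. [-((-x) - 8) = 8] flip signs both sides ⇒ neg: (-x) - 8 = -8.
Step 3. [(-x) - 8 = -8] the outer -8 inverts by adding 8, so sub: -x = 0.
Step 4. [-x = 0] leading − — multiply by −1 ⇒ neg: x = 0.

Answer: x ∈ {0}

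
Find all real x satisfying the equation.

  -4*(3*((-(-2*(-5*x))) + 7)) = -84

Step 1. [-4*(3*((-(-2*(-5*x))) + 7)) = -84] leading coefficient -4: divide by -4. So div: 3*((-(-2*(-5*x))) + 7) = 21.
Step 2. [3*((-(-2*(-5*x))) + 7) = 21] 3 out front; divide by 3, so div: (-(-2*(-5*x))) + 7 = 7.
Step 3. [(-(-2*(-5*x))) + 7 = 7] the outer +7 inverts by subtracting 7, so sub: -(-2*(-5*x)) = 0.
Step 4. [-(-2*(-5*x)) = 0] LHS negated; negate both sides. So neg: -2*(-5*x) = 0.
Step 5. [-2*(-5*x) = 0] -2 out front; divide by -2, so div: -5*x = 0.
Step 6. [-5*x = 0] leading coefficient -5: divide by -5. So div: x = 0.

Answer: x ∈ {0}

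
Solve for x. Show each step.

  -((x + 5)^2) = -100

Step 1. [-((x + 5)^2) = -100] flip signs both sides. So neg: (x + 5)^2 = 100.
Step 2. [(x + 5)^2 = 100] LHS squared, RHS 100 ≥ 0: apply √ (±). So sqrt: x + 5 = 10 or -10.
Step 3. [x + 5 = 10 or -10] +5 is outermost — subtract 5 both sides. So sub: x = 5 or -15.

Answer: x ∈ {-15, 5}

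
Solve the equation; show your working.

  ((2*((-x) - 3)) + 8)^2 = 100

Step 1. [((2*((-x) - 3)) + 8)^2 = 100] LHS squared, RHS 100 ≥ 0: apply √ (±) ⇒ sqrt: (2*((-x) - 3)) + 8 = 10 or -10.
Step 2. [(2*((-x) - 3)) + 8 = 10 or -10] 2 | LHS and 2 | 10 or -10: pull 2 out ⇒ factor: ((-x) - 3) + 4 = 5 or -5.
Step 3. [((-x) - 3) + 4 = 5 or -5] the outer +4 inverts by subtracting 4. So sub: (-x) - 3 = 1 or -9.
Step 4. [(-x) - 3 = 1 or -9] peel the -3: add 3 from each side, so sub: -x = 4 or -6.
Step 5. [-x = 4 or -6] flip signs both sides. So neg: x = -4 or 6.

Answer: x ∈ {-4, 6}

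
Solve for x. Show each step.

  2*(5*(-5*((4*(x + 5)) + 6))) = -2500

Step 1. [2*(5*(-5*((4*(x + 5)) + 6))) = -2500] leading coefficient 2: divide by 2. So div: 5*(-5*((4*(x + 5)) + 6)) = -1250.
Step 2. [5*(-5*((4*(x + 5)) + 6)) = -1250] leading coefficient 5: divide by 5, so div: -5*((4*(x + 5)) + 6) = -250.
Step 3. [-5*((4*(x + 5)) + 6) = -250] -5 out front; divide by -5 ⇒ div: (4*(x + 5)) + 6 = 50.
Step 4. [(4*(x + 5)) + 6 = 50] the outer +6 inverts by subtracting 6, so sub: 4*(x + 5) = 44.
Step 5. [4*(x + 5) = 44] 4 out front; divide by 4. So div: x + 5 = 11.
Step 6. [x + 5 = 11] subtract 5: x sits inside (… + 5), so sub: x = 6.

Answer: x ∈ {6}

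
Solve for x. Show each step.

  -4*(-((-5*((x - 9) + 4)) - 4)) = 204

Step 1. [-4*(-((-5*((x - 9) + 4)) - 4)) = 204] divide by the outer -4 ⇒ div: -((-5*((x - 9) + 4)) - 4) = -51.
Step 2. [-((-5*((x - 9) + 4)) - 4) = -51] LHS negated; negate both sides, so neg: (-5*((x - 9) + 4)) - 4 = 51.
Step 3. [(-5*((x - 9) + 4)) - 4 = 51] -4 is outermost — add 4 both sides, so sub: -5*((x - 9) + 4) = 55.
Step 4. [-5*((x - 9) + 4) = 55] -5·(inner) — divide through by -5, so div: (x - 9) + 4 = -11.
Step 5. [(x - 9) + 4 = -11] 4 comes off first (subtract 4), so sub: x - 9 = -15.
Step 6. [x - 9 = -15] peel the -9: add 9 from each side, so sub: x = -6.

Answer: x ∈ {-6}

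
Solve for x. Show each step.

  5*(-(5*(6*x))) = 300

Step 1. [5*(-(5*(6*x))) = 300] 5·(inner) — divide through by 5. So div: -(5*(6*x)) = 60.
Step 2. [-(5*(6*x)) = 60] LHS negated; negate both sides, so neg: 5*(6*x) = -60.
Step 3. [5*(6*x) = -60] divide by the outer 5, so div: 6*x = -12.
Step 4. [6*x = -12] 6·(inner) — divide through by 6, so div: x = -2.

Answer: x ∈ {-2}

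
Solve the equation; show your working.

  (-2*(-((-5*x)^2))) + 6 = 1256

Step 1. [(-2*(-((-5*x)^2))) + 6 = 1256] common factor -2 (LHS and 1256) — divide through, so factor: (-((-5*x)^2)) - 3 = -628.
Step 2. [(-((-5*x)^2)) - 3 = -628] the outer -3 inverts by adding 3. So sub: -((-5*x)^2) = -625.
Step 3. [-((-5*x)^2) = -625] LHS negated; negate both sides ⇒ neg: (-5*x)^2 = 625.
Step 4. [(-5*x)^2 = 625] LHS squared, RHS 625 ≥ 0: apply √ (±), so sqrt: -5*x = 25 or -25.
Step 5. [-5*x = 25 or -25] leading coefficient -5: divide by -5. So div: x = -5 or 5.

Answer: x ∈ {-5, 5}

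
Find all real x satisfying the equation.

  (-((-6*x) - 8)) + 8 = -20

Step 1. [(-((-6*x) - 8)) + 8 = -20] subtract 8: x sits inside (… + 8), so sub: -((-6*x) - 8) = -28.
Step 2. [-((-6*x) - 8) = -28] LHS negated; negate both sides, so neg: (-6*x) - 8 = 28.
Step 3. [(-6*x) - 8 = 28] -8 is outermost — add 8 both sides, so sub: -6*x = 36.
Step 4. [-6*x = 36] -6·(inner) — divide through by -6, so div: x = -6.

Answer: x ∈ {-6}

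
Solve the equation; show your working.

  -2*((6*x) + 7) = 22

Step 1. [-2*((6*x) + 7) = 22] -2·(inner) — divide through by -2. So div: (6*x) + 7 = -11.
Step 2. [(6*x) + 7 = -11] the outer +7 inverts by subtracting 7. So sub: 6*x = -18.
Step 3. [6*x = -18] LHS = 6·(…); ÷6 both sides ⇒ div: x = -3.

Answer: x ∈ {-3}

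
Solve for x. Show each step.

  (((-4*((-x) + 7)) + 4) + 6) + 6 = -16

Step 1. [(((-4*((-x) + 7)) + 4) + 6) + 6 = -16] 6 comes off first (subtract 6), so sub: ((-4*((-x) + 7)) + 4) + 6 = -22.
Step 2. [((-4*((-x) + 7)) + 4) + 6 = -22] +6 is outermost — subtract 6 both sides, so sub: (-4*((-x) + 7)) + 4 = -28.
Step 3. [(-4*((-x) + 7)) + 4 = -28] 4 comes off first (subtract 4) ⇒ sub: -4*((-x) + 7) = -32.
Step 4. [-4*((-x) + 7) = -32] -4·(inner) — divide through by -4. So div: (-x) + 7 = 8.
Step 5. [(-x) + 7 = 8] +7 is outermost — subtract 7 both sides, so sub: -x = 1.
Step 6. [-x = 1] flip signs both sides. So neg: x = -1.

Answer: x ∈ {-1}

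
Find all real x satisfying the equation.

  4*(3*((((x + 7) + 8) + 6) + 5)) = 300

Step 1. [4*(3*((((x + 7) + 8) + 6) + 5)) = 300] LHS = 4·(…); ÷4 both sides ⇒ div: 3*((((x + 7) + 8) + 6) + 5) = 75.
Step 2. [3*((((x + 7) + 8) + 6) + 5) = 75] 3·(inner) — divide through by 3, so div: (((x + 7) + 8) + 6) + 5 = 25.
Step 3. [(((x + 7) + 8) + 6) + 5 = 25] the outer +5 inverts by subtracting 5. So sub: ((x + 7) + 8) + 6 = 20.
Step 4. [((x + 7) + 8) + 6 = 20] peel the +6: subtract 6 from each side ⇒ sub: (x + 7) + 8 = 14.
Step 5. [(x + 7) + 8 = 14] the outer +8 inverts by subtracting 8, so sub: x + 7 = 6.
Step 6. [x + 7 = 6] peel the +7: subtract 7 from each side ⇒ sub: x = -1.

Answer: x ∈ {-1}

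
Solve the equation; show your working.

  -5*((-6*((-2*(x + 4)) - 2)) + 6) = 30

Step 1. [-5*((-6*((-2*(x + 4)) - 2)) + 6) = 30] LHS = -5·(…); ÷-5 both sides ⇒ div: (-6*((-2*(x + 4)) - 2)) + 6 = -6.
Step 2. [(-6*((-2*(x + 4)) - 2)) + 6 = -6] the outer +6 inverts by subtracting 6. So sub: -6*((-2*(x + 4)) - 2) = -12.
Step 3. [-6*((-2*(x + 4)) - 2) = -12] -6·(inner) — divide through by -6 ⇒ div: (-2*(x + 4)) - 2 = 2.
Step 4. [(-2*(x + 4)) - 2 = 2] peel the -2: add 2 from each side, so sub: -2*(x + 4) = 4.
Step 5. [-2*(x + 4) = 4] LHS = -2·(…); ÷-2 both sides, so div: x + 4 = -2.
Step 6. [x + 4 = -2] the outer +4 inverts by subtracting 4. So sub: x = -6.

Answer: x ∈ {-6}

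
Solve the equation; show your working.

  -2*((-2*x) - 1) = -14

Step 1. [-2*((-2*x) - 1) = -14] -2·(inner) — divide through by -2 ⇒ div: (-2*x) - 1 = 7.
Step 2. [(-2*x) - 1 = 7] add 1: x sits inside (… - 1) ⇒ sub: -2*x = 8.
Step 3. [-2*x = 8] -2 out front; divide by -2, so div: x = -4.

Answer: x ∈ {-4}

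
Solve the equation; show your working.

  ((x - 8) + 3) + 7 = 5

Step 1. [((x - 8) + 3) + 7 = 5] peel the +7: subtract 7 from each side, so sub: (x - 8) + 3 = -2.
Step 2. [(x - 8) + 3 = -2] 3 comes off first (subtract 3), so sub: x - 8 = -5.
Step 3. [x - 8 = -5] 8 comes off first (add 8). So sub: x = 3.

Answer: x ∈ {3}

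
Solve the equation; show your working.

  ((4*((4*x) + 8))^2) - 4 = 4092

Step 1. [((4*((4*x) + 8))^2) - 4 = 4092] add 4: x sits inside (… - 4). So sub: (4*((4*x) + 8))^2 = 4096.
Step 2. [(4*((4*x) + 8))^2 = 4096] 4096 ≥ 0, LHS is (·)² — take ±√, so sqrt: 4*((4*x) + 8) = 64 or -64.
Step 3. [4*((4*x) + 8) = 64 or -64] divide by the outer 4. So div: (4*x) + 8 = 16 or -16.
Step 4. [(4*x) + 8 = 16 or -16] subtract 8: x sits inside (… + 8). So sub: 4*x = 8 or -24.
Step 5. [4*x = 8 or -24] leading coefficient 4: divide by 4 ⇒ div: x = 2 or -6.

Answer: x ∈ {-6, 2}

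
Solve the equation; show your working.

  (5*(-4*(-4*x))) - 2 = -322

Step 1. [(5*(-4*(-4*x))) - 2 = -322] 2 comes off first (add 2) ⇒ sub: 5*(-4*(-4*x)) = -320.
Step 2. [5*(-4*(-4*x)) = -320] leading coefficient 5: divide by 5, so div: -4*(-4*x) = -64.
Step 3. [-4*(-4*x) = -64] leading coefficient -4: divide by -4. So div: -4*x = 16.
Step 4. [-4*x = 16] leading coefficient -4: divide by -4 ⇒ div: x = -4.

Answer: x ∈ {-4}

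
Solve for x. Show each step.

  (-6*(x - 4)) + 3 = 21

Step 1. [(-6*(x - 4)) + 3 = 21] the outer +3 inverts by subtracting 3. So sub: -6*(x - 4) = 18.
Step 2. [-6*(x - 4) = 18] divide by the outer -6, so div: x - 4 = -3.
Step 3. [x - 4 = -3] add 4: x sits inside (… - 4) ⇒ sub: x = 1.

Answer: x ∈ {1}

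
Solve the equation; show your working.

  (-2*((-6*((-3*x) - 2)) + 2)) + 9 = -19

Step 1. [(-2*((-6*((-3*x) - 2)) + 2)) + 9 = -19] subtract 9: x sits inside (… + 9), so sub: -2*((-6*((-3*x) - 2)) + 2) = -28.
Step 2. [-2*((-6*((-3*x) - 2)) + 2) = -28] leading coefficient -2: divide by -2, so div: (-6*((-3*x) - 2)) + 2 = 14.
Step 3. [(-6*((-3*x) - 2)) + 2 = 14] 2 comes off first (subtract 2), so sub: -6*((-3*x) - 2) = 12.
Step 4. [-6*((-3*x) - 2) = 12] -6·(inner) — divide through by -6. So div: (-3*x) - 2 = -2.
Step 5. [(-3*x) - 2 = -2] -2 is outermost — add 2 both sides, so sub: -3*x = 0.
Step 6. [-3*x = 0] divide by the outer -3 ⇒ div: x = 0.

Answer: x ∈ {0}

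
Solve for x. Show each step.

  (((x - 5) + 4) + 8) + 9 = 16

Step 1. [(((x - 5) + 4) + 8) + 9 = 16] the outer +9 inverts by subtracting 9. So sub: ((x - 5) + 4) + 8 = 7.
Step 2. [((x - 5) + 4) + 8 = 7] 8 comes off first (subtract 8), so sub: (x - 5) + 4 = -1.
Step 3. [(x - 5) + 4 = -1] +4 is outermost — subtract 4 both sides, so sub: x - 5 = -5.
Step 4. [x - 5 = -5] 5 comes off first (add 5) ⇒ sub: x = 0.

Answer: x ∈ {0}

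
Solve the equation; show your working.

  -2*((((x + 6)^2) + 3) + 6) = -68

Step 1. [-2*((((x + 6)^2) + 3) + 6) = -68] leading coefficient -2: divide by -2. So div: (((x + 6)^2) + 3) + 6 = 34.
Step 2. [(((x + 6)^2) + 3) + 6 = 34] subtract 6: x sits inside (… + 6), so sub: ((x + 6)^2) + 3 = 28.
Step 3. [((x + 6)^2) + 3 = 28] subtract 3: x sits inside (… + 3) ⇒ sub: (x + 6)^2 = 25.
Step 4. [(x + 6)^2 = 25] √ both sides: 25 ≥ 0 gives two branches. So sqrt: x + 6 = 5 or -5.
Step 5. [x + 6 = 5 or -5] 6 comes off first (subtract 6). So sub: x = -1 or -11.

Answer: x ∈ {-11, -1}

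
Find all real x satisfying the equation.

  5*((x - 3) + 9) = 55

Step 1. [5*((x - 3) + 9) = 55] 5 out front; divide by 5 ⇒ div: (x - 3) + 9 = 11.
Step 2. [(x - 3) + 9 = 11] 9 comes off first (subtract 9) ⇒ sub: x - 3 = 2.
Step 3. [x - 3 = 2] add 3: x sits inside (… - 3). So sub: x = 5.

Answer: x ∈ {5}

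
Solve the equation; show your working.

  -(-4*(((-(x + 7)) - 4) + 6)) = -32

Step 1. [-(-4*(((-(x + 7)) - 4) + 6)) = -32] leading − — multiply by −1. So neg: -4*(((-(x + 7)) - 4) + 6) = 32.
Step 2. [-4*(((-(x + 7)) - 4) + 6) = 32] LHS = -4·(…); ÷-4 both sides ⇒ div: ((-(x + 7)) - 4) + 6 = -8.
Step 3. [((-(x + 7)) - 4) + 6 = -8] subtract 6: x sits inside (… + 6) ⇒ sub: (-(x + 7)) - 4 = -14.
Step 4. [(-(x + 7)) - 4 = -14] -4 is outermost — add 4 both sides. So sub: -(x + 7) = -10.
Step 5. [-(x + 7) = -10] leading − — multiply by −1, so neg: x + 7 = 10.
Step 6. [x + 7 = 10] subtract 7: x sits inside (… + 7), so sub: x = 3.

Answer: x ∈ {3}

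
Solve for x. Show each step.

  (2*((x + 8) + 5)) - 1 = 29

Step 1. [(2*((x + 8) + 5)) - 1 = 29] 1 comes off first (add 1). So sub: 2*((x + 8) + 5) = 30.
Step 2. [2*((x + 8) + 5) = 30] LHS = 2·(…); ÷2 both sides, so div: (x + 8) + 5 = 15.
Step 3. [(x + 8) + 5 = 15] subtract 5: x sits inside (… + 5) ⇒ sub: x + 8 = 10.
Step 4. [x + 8 = 10] subtract 8: x sits inside (… + 8). So sub: x = 2.

Answer: x ∈ {2}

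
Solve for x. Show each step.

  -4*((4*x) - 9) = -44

Step 1. [-4*((4*x) - 9) = -44] divide by the outer -4. So div: (4*x) - 9 = 11.
Step 2. [(4*x) - 9 = 11] add 9: x sits inside (… - 9) ⇒ sub: 4*x = 20.
Step 3. [4*x = 20] 4 out front; divide by 4, so div: x = 5.

Answer: x ∈ {5}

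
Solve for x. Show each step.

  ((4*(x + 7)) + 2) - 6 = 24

Step 1. [((4*(x + 7)) + 2) - 6 = 24] add 6: x sits inside (… - 6), so sub: (4*(x + 7)) + 2 = 30.
Step 2. [(4*(x + 7)) + 2 = 30] peel the +2: subtract 2 from each side, so sub: 4*(x + 7) = 28.
Step 3. [4*(x + 7) = 28] divide by the outer 4, so div: x + 7 = 7.
Step 4. [x + 7 = 7] the outer +7 inverts by subtracting 7 ⇒ sub: x = 0.

Answer: x ∈ {0}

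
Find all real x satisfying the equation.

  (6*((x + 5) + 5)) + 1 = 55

Step 1. [(6*((x + 5) + 5)) + 1 = 55] 1 comes off first (subtract 1) ⇒ sub: 6*((x + 5) + 5) = 54.
Step 2. [6*((x + 5) + 5) = 54] 6 out front; divide by 6, so div: (x + 5) + 5 = 9.
Step 3. [(x + 5) + 5 = 9] the outer +5 inverts by subtracting 5. So sub: x + 5 = 4.
Step 4. [x + 5 = 4] the outer +5 inverts by subtracting 5 ⇒ sub: x = -1.

Answer: x ∈ {-1}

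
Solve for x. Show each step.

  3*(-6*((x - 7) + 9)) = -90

Step 1. [3*(-6*((x - 7) + 9)) = -90] 3·(inner) — divide through by 3, so div: -6*((x - 7) + 9) = -30.
Step 2. [-6*((x - 7) + 9) = -30] -6·(inner) — divide through by -6 ⇒ div: (x - 7) + 9 = 5.
Step 3. [(x - 7) + 9 = 5] +9 is outermost — subtract 9 both sides, so sub: x - 7 = -4.
Step 4. [x - 7 = -4] -7 is outermost — add 7 both sides ⇒ sub: x = 3.

Answer: x ∈ {3}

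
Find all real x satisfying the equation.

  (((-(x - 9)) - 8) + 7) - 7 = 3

Step 1. [(((-(x - 9)) - 8) + 7) - 7 = 3] add 7: x sits inside (… - 7). So sub: ((-(x - 9)) - 8) + 7 = 10.
Step 2. [((-(x - 9)) - 8) + 7 = 10] subtract 7: x sits inside (… + 7), so sub: (-(x - 9)) - 8 = 3.
Step 3. [(-(x - 9)) - 8 = 3] peel the -8: add 8 from each side, so sub: -(x - 9) = 11.
Step 4. [-(x - 9) = 11] LHS negated; negate both sides ⇒ neg: x - 9 = -11.
Step 5. [x - 9 = -11] add 9: x sits inside (… - 9), so sub: x = -2.

Answer: x ∈ {-2}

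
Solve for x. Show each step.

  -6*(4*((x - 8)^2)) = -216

Step 1. [-6*(4*((x - 8)^2)) = -216] -6 out front; divide by -6. So div: 4*((x - 8)^2) = 36.
Step 2. [4*((x - 8)^2) = 36] leading coefficient 4: divide by 4, so div: (x - 8)^2 = 9.
Step 3. [(x - 8)^2 = 9] 9 ≥ 0, LHS is (·)² — take ±√. So sqrt: x - 8 = 3 or -3.
Step 4. [x - 8 = 3 or -3] add 8: x sits inside (… - 8), so sub: x = 11 or 5.

Answer: x ∈ {5, 11}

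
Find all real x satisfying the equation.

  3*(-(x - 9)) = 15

Step 1. [3*(-(x - 9)) = 15] 3 out front; divide by 3 ⇒ div: -(x - 9) = 5.
Step 2. [-(x - 9) = 5] leading − — multiply by −1 ⇒ neg: x - 9 = -5.
Step 3. [x - 9 = -5] peel the -9: add 9 from each side, so sub: x = 4.

Answer: x ∈ {4}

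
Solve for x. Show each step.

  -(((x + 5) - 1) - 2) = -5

Step 1. [-(((x + 5) - 1) - 2) = -5] leading − — multiply by −1, so neg: ((x + 5) - 1) - 2 = 5.
Step 2. [((x + 5) - 1) - 2 = 5] -2 is outermost — add 2 both sides. So sub: (x + 5) - 1 = 7.
Step 3. [(x + 5) - 1 = 7] add 1: x sits inside (… - 1). So sub: x + 5 = 8.
Step 4. [x + 5 = 8] 5 comes off first (subtract 5) ⇒ sub: x = 3.

Answer: x ∈ {3}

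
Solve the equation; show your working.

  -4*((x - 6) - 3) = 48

Step 1. [-4*((x - 6) - 3) = 48] -4 out front; divide by -4 ⇒ div: (x - 6) - 3 = -12.
Step 2. [(x - 6) - 3 = -12] peel the -3: add 3 from each side, so sub: x - 6 = -9.
Step 3. [x - 6 = -9] the outer -6 inverts by adding 6. So sub: x = -3.

Answer: x ∈ {-3}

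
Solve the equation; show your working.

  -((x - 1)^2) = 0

Step 1. [-((x - 1)^2) = 0] LHS negated; negate both sides ⇒ neg: (x - 1)^2 = 0.
Step 2. [(x - 1)^2 = 0] LHS squared, RHS 0 ≥ 0: apply √ (±), so sqrt: x - 1 = 0.
Step 3. [x - 1 = 0] the outer -1 inverts by adding 1 ⇒ sub: x = 1.

Answer: x ∈ {1}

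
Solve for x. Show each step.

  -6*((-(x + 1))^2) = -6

Step 1. [-6*((-(x + 1))^2) = -6] -6 out front; divide by -6, so div: (-(x + 1))^2 = 1.
Step 2. [(-(x + 1))^2 = 1] LHS squared, RHS 1 ≥ 0: apply √ (±), so sqrt: -(x + 1) = 1 or -1.
Step 3. [-(x + 1) = 1 or -1] LHS negated; negate both sides, so neg: x + 1 = -1 or 1.
Step 4. [x + 1 = -1 or 1] +1 is outermost — subtract 1 both sides ⇒ sub: x = -2 or 0.

Answer: x ∈ {-2, 0}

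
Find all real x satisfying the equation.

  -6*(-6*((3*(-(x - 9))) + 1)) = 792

Step 1. [-6*(-6*((3*(-(x - 9))) + 1)) = 792] -6·(inner) — divide through by -6, so div: -6*((3*(-(x - 9))) + 1) = -132.
Step 2. [-6*((3*(-(x - 9))) + 1) = -132] divide by the outer -6, so div: (3*(-(x - 9))) + 1 = 22.
Step 3. [(3*(-(x - 9))) + 1 = 22] subtract 1: x sits inside (… + 1), so sub: 3*(-(x - 9)) = 21.
Step 4. [3*(-(x - 9)) = 21] leading coefficient 3: divide by 3, so div: -(x - 9) = 7.
Step 5. [-(x - 9) = 7] flip signs both sides. So neg: x - 9 = -7.
Step 6. [x - 9 = -7] the outer -9 inverts by adding 9, so sub: x = 2.

Answer: x ∈ {2}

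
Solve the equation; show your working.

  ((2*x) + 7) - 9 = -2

Step 1. [((2*x) + 7) - 9 = -2] peel the -9: add 9 from each side, so sub: (2*x) + 7 = 7.
Step 2. [(2*x) + 7 = 7] 7 comes off first (subtract 7) ⇒ sub: 2*x = 0.
Step 3. [2*x = 0] LHS = 2·(…); ÷2 both sides. So div: x = 0.

Answer: x ∈ {0}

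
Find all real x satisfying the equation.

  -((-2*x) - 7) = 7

Step 1. [-((-2*x) - 7) = 7] flip signs both sides ⇒ neg: (-2*x) - 7 = -7.
Step 2. [(-2*x) - 7 = -7] add 7: x sits inside (… - 7), so sub: -2*x = 0.
Step 3. [-2*x = 0] -2 out front; divide by -2, so div: x = 0.

Answer: x ∈ {0}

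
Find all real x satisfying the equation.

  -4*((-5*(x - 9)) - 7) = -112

Step 1. [-4*((-5*(x - 9)) - 7) = -112] -4 out front; divide by -4. So div: (-5*(x - 9)) - 7 = 28.
Step 2. [(-5*(x - 9)) - 7 = 28] peel the -7: add 7 from each side. So sub: -5*(x - 9) = 35.
Step 3. [-5*(x - 9) = 35] leading coefficient -5: divide by -5, so div: x - 9 = -7.
Step 4. [x - 9 = -7] the outer -9 inverts by adding 9 ⇒ sub: x = 2.

Answer: x ∈ {2}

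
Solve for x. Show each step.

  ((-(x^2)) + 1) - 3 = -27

Step 1. [((-(x^2)) + 1) - 3 = -27] peel the -3: add 3 from each side ⇒ sub: (-(x^2)) + 1 = -24.
Step 2. [(-(x^2)) + 1 = -24] +1 is outermost — subtract 1 both sides. So sub: -(x^2) = -25.
Step 3. [-(x^2) = -25] flip signs both sides. So neg: x^2 = 25.
Step 4. [x^2 = 25] √ both sides: 25 ≥ 0 gives two branches, so sqrt: x = 5 or -5.

Answer: x ∈ {-5, 5}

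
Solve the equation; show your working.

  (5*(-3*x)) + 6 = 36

Step 1. [(5*(-3*x)) + 6 = 36] +6 is outermost — subtract 6 both sides. So sub: 5*(-3*x) = 30.
Step 2. [5*(-3*x) = 30] leading coefficient 5: divide by 5, so div: -3*x = 6.
Step 3. [-3*x = 6] divide by the outer -3 ⇒ div: x = -2.

Answer: x ∈ {-2}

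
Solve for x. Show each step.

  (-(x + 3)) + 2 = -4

Step 1. [(-(x + 3)) + 2 = -4] peel the +2: subtract 2 from each side ⇒ sub: -(x + 3) = -6.
Step 2. [-(x + 3) = -6] flip signs both sides. So neg: x + 3 = 6.
Step 3. [x + 3 = 6] +3 is outermost — subtract 3 both sides, so sub: x = 3.

Answer: x ∈ {3}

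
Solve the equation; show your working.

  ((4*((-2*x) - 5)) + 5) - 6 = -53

Step 1. [((4*((-2*x) - 5)) + 5) - 6 = -53] -6 is outermost — add 6 both sides. So sub: (4*((-2*x) - 5)) + 5 = -47.
Step 2. [(4*((-2*x) - 5)) + 5 = -47] peel the +5: subtract 5 from each side ⇒ sub: 4*((-2*x) - 5) = -52.
Step 3. [4*((-2*x) - 5) = -52] LHS = 4·(…); ÷4 both sides, so div: (-2*x) - 5 = -13.
Step 4. [(-2*x) - 5 = -13] 5 comes off first (add 5). So sub: -2*x = -8.
Step 5. [-2*x = -8] divide by the outer -2. So div: x = 4.

Answer: x ∈ {4}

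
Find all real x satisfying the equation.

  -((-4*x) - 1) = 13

Step 1. [-((-4*x) - 1) = 13] flip signs both sides, so neg: (-4*x) - 1 = -13.
Step 2. [(-4*x) - 1 = -13] the outer -1 inverts by adding 1, so sub: -4*x = -12.
Step 3. [-4*x = -12] leading coefficient -4: divide by -4 ⇒ div: x = 3.

Answer: x ∈ {3}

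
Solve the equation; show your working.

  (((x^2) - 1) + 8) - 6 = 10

Step 1. [(((x^2) - 1) + 8) - 6 = 10] peel the -6: add 6 from each side ⇒ sub: ((x^2) - 1) + 8 = 16.
Step 2. [((x^2) - 1) + 8 = 16] the outer +8 inverts by subtracting 8 ⇒ sub: (x^2) - 1 = 8.
Step 3. [(x^2) - 1 = 8] -1 is outermost — add 1 both sides. So sub: x^2 = 9.
Step 4. [x^2 = 9] LHS squared, RHS 9 ≥ 0: apply √ (±) ⇒ sqrt: x = 3 or -3.

Answer: x ∈ {-3, 3}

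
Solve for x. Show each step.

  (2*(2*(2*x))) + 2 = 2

Step 1. [(2*(2*(2*x))) + 2 = 2] the outer +2 inverts by subtracting 2 ⇒ sub: 2*(2*(2*x)) = 0.
Step 2. [2*(2*(2*x)) = 0] leading coefficient 2: divide by 2, so div: 2*(2*x) = 0.
Step 3. [2*(2*x) = 0] divide by the outer 2 ⇒ div: 2*x = 0.
Step 4. [2*x = 0] LHS = 2·(…); ÷2 both sides, so div: x = 0.

Answer: x ∈ {0}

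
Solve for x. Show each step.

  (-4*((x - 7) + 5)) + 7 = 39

Step 1. [(-4*((x - 7) + 5)) + 7 = 39] the outer +7 inverts by subtracting 7. So sub: -4*((x - 7) + 5) = 32.
Step 2. [-4*((x - 7) + 5) = 32] divide by the outer -4. So div: (x - 7) + 5 = -8.
Step 3. [(x - 7) + 5 = -8] the outer +5 inverts by subtracting 5 ⇒ sub: x - 7 = -13.
Step 4. [x - 7 = -13] the outer -7 inverts by adding 7 ⇒ sub: x = -6.

Answer: x ∈ {-6}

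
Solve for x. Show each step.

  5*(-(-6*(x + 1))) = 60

Step 1. [5*(-(-6*(x + 1))) = 60] 5·(inner) — divide through by 5, so div: -(-6*(x + 1)) = 12.
Step 2. [-(-6*(x + 1)) = 12] flip signs both sides. So neg: -6*(x + 1) = -12.
Step 3. [-6*(x + 1) = -12] -6·(inner) — divide through by -6. So div: x + 1 = 2.
Step 4. [x + 1 = 2] subtract 1: x sits inside (… + 1). So sub: x = 1.

Answer: x ∈ {1}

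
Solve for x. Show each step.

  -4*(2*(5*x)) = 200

Step 1. [-4*(2*(5*x)) = 200] leading coefficient -4: divide by -4, so div: 2*(5*x) = -50.
Step 2. [2*(5*x) = -50] divide by the outer 2 ⇒ div: 5*x = -25.
Step 3. [5*x = -25] divide by the outer 5, so div: x = -5.

Answer: x ∈ {-5}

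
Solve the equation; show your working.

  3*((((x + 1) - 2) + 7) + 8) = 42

Step 1. [3*((((x + 1) - 2) + 7) + 8) = 42] leading coefficient 3: divide by 3 ⇒ div: (((x + 1) - 2) + 7) + 8 = 14.
Step 2. [(((x + 1) - 2) + 7) + 8 = 14] subtract 8: x sits inside (… + 8), so sub: ((x + 1) - 2) + 7 = 6.
Step 3. [((x + 1) - 2) + 7 = 6] +7 is outermost — subtract 7 both sides ⇒ sub: (x + 1) - 2 = -1.
Step 4. [(x + 1) - 2 = -1] peel the -2: add 2 from each side. So sub: x + 1 = 1.
Step 5. [x + 1 = 1] 1 comes off first (subtract 1). So sub: x = 0.

Answer: x ∈ {0}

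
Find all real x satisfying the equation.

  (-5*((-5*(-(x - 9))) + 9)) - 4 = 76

Step 1. [(-5*((-5*(-(x - 9))) + 9)) - 4 = 76] peel the -4: add 4 from each side. So sub: -5*((-5*(-(x - 9))) + 9) = 80.
Step 2. [-5*((-5*(-(x - 9))) + 9) = 80] -5 out front; divide by -5. So div: (-5*(-(x - 9))) + 9 = -16.
Step 3. [(-5*(-(x - 9))) + 9 = -16] +9 is outermost — subtract 9 both sides. So sub: -5*(-(x - 9)) = -25.
Step 4. [-5*(-(x - 9)) = -25] -5 out front; divide by -5, so div: -(x - 9) = 5.
Step 5. [-(x - 9) = 5] leading − — multiply by −1, so neg: x - 9 = -5.
Step 6. [x - 9 = -5] peel the -9: add 9 from each side. So sub: x = 4.

Answer: x ∈ {4}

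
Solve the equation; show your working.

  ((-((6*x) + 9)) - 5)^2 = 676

Step 1. [((-((6*x) + 9)) - 5)^2 = 676] √ both sides: 676 ≥ 0 gives two branches. So sqrt: (-((6*x) + 9)) - 5 = 26 or -26.
Step 2. [(-((6*x) + 9)) - 5 = 26 or -26] add 5: x sits inside (… - 5) ⇒ sub: -((6*x) + 9) = 31 or -21.
Step 3. [-((6*x) + 9) = 31 or -21] leading − — multiply by −1, so neg: (6*x) + 9 = -31 or 21.
Step 4. [(6*x) + 9 = -31 or 21] the outer +9 inverts by subtracting 9 ⇒ sub: 6*x = -40 or 12.
Step 5. [6*x = -40 or 12] 6 out front; divide by 6 ⇒ div: x = -20/3 or 2.

Answer: x ∈ {-20/3, 2}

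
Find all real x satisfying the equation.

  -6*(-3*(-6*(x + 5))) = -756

Step 1. [-6*(-3*(-6*(x + 5))) = -756] LHS = -6·(…); ÷-6 both sides. So div: -3*(-6*(x + 5)) = 126.
Step 2. [-3*(-6*(x + 5)) = 126] LHS = -3·(…); ÷-3 both sides ⇒ div: -6*(x + 5) = -42.
Step 3. [-6*(x + 5) = -42] LHS = -6·(…); ÷-6 both sides ⇒ div: x + 5 = 7.
Step 4. [x + 5 = 7] subtract 5: x sits inside (… + 5). So sub: x = 2.

Answer: x ∈ {2}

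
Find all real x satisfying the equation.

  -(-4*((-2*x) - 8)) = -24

Step 1. [-(-4*((-2*x) - 8)) = -24] flip signs both sides ⇒ neg: -4*((-2*x) - 8) = 24.
Step 2. [-4*((-2*x) - 8) = 24] -4 out front; divide by -4, so div: (-2*x) - 8 = -6.
Step 3. [(-2*x) - 8 = -6] common factor -2 (LHS and -6) — divide through. So factor: x + 4 = 3.
Step 4. [x + 4 = 3] 4 comes off first (subtract 4), so sub: x = -1.

Answer: x ∈ {-1}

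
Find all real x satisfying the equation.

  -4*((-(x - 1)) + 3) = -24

Step 1. [-4*((-(x - 1)) + 3) = -24] LHS = -4·(…); ÷-4 both sides ⇒ div: (-(x - 1)) + 3 = 6.
Step 2. [(-(x - 1)) + 3 = 6] 3 comes off first (subtract 3) ⇒ sub: -(x - 1) = 3.
Step 3. [-(x - 1) = 3] leading − — multiply by −1 ⇒ neg: x - 1 = -3.
Step 4. [x - 1 = -3] -1 is outermost — add 1 both sides, so sub: x = -2.

Answer: x ∈ {-2}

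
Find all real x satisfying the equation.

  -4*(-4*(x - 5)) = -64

Step 1. [-4*(-4*(x - 5)) = -64] -4·(inner) — divide through by -4. So div: -4*(x - 5) = 16.
Step 2. [-4*(x - 5) = 16] divide by the outer -4, so div: x - 5 = -4.
Step 3. [x - 5 = -4] peel the -5: add 5 from each side ⇒ sub: x = 1.

Answer: x ∈ {1}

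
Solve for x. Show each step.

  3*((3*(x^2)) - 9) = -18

Step 1. [3*((3*(x^2)) - 9) = -18] 3 out front; divide by 3 ⇒ div: (3*(x^2)) - 9 = -6.
Step 2. [(3*(x^2)) - 9 = -6] add 9: x sits inside (… - 9), so sub: 3*(x^2) = 3.
Step 3. [3*(x^2) = 3] divide by the outer 3 ⇒ div: x^2 = 1.
Step 4. [x^2 = 1] √ both sides: 1 ≥ 0 gives two branches. So sqrt: x = 1 or -1.

Answer: x ∈ {-1, 1}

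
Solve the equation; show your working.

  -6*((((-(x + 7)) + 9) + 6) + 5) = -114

Step 1. [-6*((((-(x + 7)) + 9) + 6) + 5) = -114] -6·(inner) — divide through by -6 ⇒ div: (((-(x + 7)) + 9) + 6) + 5 = 19.
Step 2. [(((-(x + 7)) + 9) + 6) + 5 = 19] subtract 5: x sits inside (… + 5). So sub: ((-(x + 7)) + 9) + 6 = 14.
Step 3. [((-(x + 7)) + 9) + 6 = 14] 6 comes off first (subtract 6) ⇒ sub: (-(x + 7)) + 9 = 8.
Step 4. [(-(x + 7)) + 9 = 8] +9 is outermost — subtract 9 both sides ⇒ sub: -(x + 7) = -1.
Step 5. [-(x + 7) = -1] leading − — multiply by −1 ⇒ neg: x + 7 = 1.
Step 6. [x + 7 = 1] 7 comes off first (subtract 7), so sub: x = -6.

Answer: x ∈ {-6}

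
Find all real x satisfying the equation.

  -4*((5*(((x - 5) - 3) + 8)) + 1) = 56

Step 1. [-4*((5*(((x - 5) - 3) + 8)) + 1) = 56] -4 out front; divide by -4 ⇒ div: (5*(((x - 5) - 3) + 8)) + 1 = -14.
Step 2. [(5*(((x - 5) - 3) + 8)) + 1 = -14] peel the +1: subtract 1 from each side, so sub: 5*(((x - 5) - 3) + 8) = -15.
Step 3. [5*(((x - 5) - 3) + 8) = -15] 5·(inner) — divide through by 5. So div: ((x - 5) - 3) + 8 = -3.
Step 4. [((x - 5) - 3) + 8 = -3] the outer +8 inverts by subtracting 8 ⇒ sub: (x - 5) - 3 = -11.
Step 5. [(x - 5) - 3 = -11] 3 comes off first (add 3), so sub: x - 5 = -8.
Step 6. [x - 5 = -8] the outer -5 inverts by adding 5, so sub: x = -3.

Answer: x ∈ {-3}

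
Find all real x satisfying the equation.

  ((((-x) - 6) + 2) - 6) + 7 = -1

Step 1. [((((-x) - 6) + 2) - 6) + 7 = -1] the outer +7 inverts by subtracting 7 ⇒ sub: (((-x) - 6) + 2) - 6 = -8.
Step 2. [(((-x) - 6) + 2) - 6 = -8] -6 is outermost — add 6 both sides. So sub: ((-x) - 6) + 2 = -2.
Step 3. [((-x) - 6) + 2 = -2] 2 comes off first (subtract 2). So sub: (-x) - 6 = -4.
Step 4. [(-x) - 6 = -4] peel the -6: add 6 from each side, so sub: -x = 2.
Step 5. [-x = 2] LHS negated; negate both sides ⇒ neg: x = -2.

Answer: x ∈ {-2}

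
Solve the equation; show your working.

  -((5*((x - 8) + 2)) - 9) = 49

Step 1. [-((5*((x - 8) + 2)) - 9) = 49] leading − — multiply by −1. So neg: (5*((x - 8) + 2)) - 9 = -49.
Step 2. [(5*((x - 8) + 2)) - 9 = -49] -9 is outermost — add 9 both sides. So sub: 5*((x - 8) + 2) = -40.
Step 3. [5*((x - 8) + 2) = -40] 5·(inner) — divide through by 5, so div: (x - 8) + 2 = -8.
Step 4. [(x - 8) + 2 = -8] the outer +2 inverts by subtracting 2 ⇒ sub: x - 8 = -10.
Step 5. [x - 8 = -10] -8 is outermost — add 8 both sides ⇒ sub: x = -2.

Answer: x ∈ {-2}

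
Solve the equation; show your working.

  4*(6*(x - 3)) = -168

Step 1. [4*(6*(x - 3)) = -168] 4 out front; divide by 4. So div: 6*(x - 3) = -42.
Step 2. [6*(x - 3) = -42] 6·(inner) — divide through by 6 ⇒ div: x - 3 = -7.
Step 3. [x - 3 = -7] add 3: x sits inside (… - 3). So sub: x = -4.

Answer: x ∈ {-4}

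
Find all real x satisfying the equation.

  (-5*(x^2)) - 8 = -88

Step 1. [(-5*(x^2)) - 8 = -88] peel the -8: add 8 from each side, so sub: -5*(x^2) = -80.
Step 2. [-5*(x^2) = -80] -5 out front; divide by -5 ⇒ div: x^2 = 16.
Step 3. [x^2 = 16] √ both sides: 16 ≥ 0 gives two branches ⇒ sqrt: x = 4 or -4.

Answer: x ∈ {-4, 4}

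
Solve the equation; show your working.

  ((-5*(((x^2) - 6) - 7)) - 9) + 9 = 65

Step 1. [((-5*(((x^2) - 6) - 7)) - 9) + 9 = 65] the outer +9 inverts by subtracting 9. So sub: (-5*(((x^2) - 6) - 7)) - 9 = 56.
Step 2. [(-5*(((x^2) - 6) - 7)) - 9 = 56] peel the -9: add 9 from each side, so sub: -5*(((x^2) - 6) - 7) = 65.
Step 3. [-5*(((x^2) - 6) - 7) = 65] leading coefficient -5: divide by -5 ⇒ div: ((x^2) - 6) - 7 = -13.
Step 4. [((x^2) - 6) - 7 = -13] the outer -7 inverts by adding 7 ⇒ sub: (x^2) - 6 = -6.
Step 5. [(x^2) - 6 = -6] -6 is outermost — add 6 both sides, so sub: x^2 = 0.
Step 6. [x^2 = 0] LHS squared, RHS 0 ≥ 0: apply √ (±) ⇒ sqrt: x = 0.

Answer: x ∈ {0}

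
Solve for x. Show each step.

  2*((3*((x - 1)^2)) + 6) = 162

Step 1. [2*((3*((x - 1)^2)) + 6) = 162] 2·(inner) — divide through by 2, so div: (3*((x - 1)^2)) + 6 = 81.
Step 2. [(3*((x - 1)^2)) + 6 = 81] 3 | LHS and 3 | 81: pull 3 out ⇒ factor: ((x - 1)^2) + 2 = 27.
Step 3. [((x - 1)^2) + 2 = 27] 2 comes off first (subtract 2), so sub: (x - 1)^2 = 25.
Step 4. [(x - 1)^2 = 25] √ both sides: 25 ≥ 0 gives two branches. So sqrt: x - 1 = 5 or -5.
Step 5. [x - 1 = 5 or -5] 1 comes off first (add 1) ⇒ sub: x = 6 or -4.

Answer: x ∈ {-4, 6}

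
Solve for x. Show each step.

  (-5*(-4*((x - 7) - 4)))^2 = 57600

Step 1. [(-5*(-4*((x - 7) - 4)))^2 = 57600] 57600 ≥ 0, LHS is (·)² — take ±√, so sqrt: -5*(-4*((x - 7) - 4)) = 240 or -240.
Step 2. [-5*(-4*((x - 7) - 4)) = 240 or -240] leading coefficient -5: divide by -5. So div: -4*((x - 7) - 4) = -48 or 48.
Step 3. [-4*((x - 7) - 4) = -48 or 48] divide by the outer -4 ⇒ div: (x - 7) - 4 = 12 or -12.
Step 4. [(x - 7) - 4 = 12 or -12] peel the -4: add 4 from each side ⇒ sub: x - 7 = 16 or -8.
Step 5. [x - 7 = 16 or -8] 7 comes off first (add 7). So sub: x = 23 or -1.

Answer: x ∈ {-1, 23}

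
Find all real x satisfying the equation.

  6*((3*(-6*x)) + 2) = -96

Step 1. [6*((3*(-6*x)) + 2) = -96] 6 out front; divide by 6 ⇒ div: (3*(-6*x)) + 2 = -16.
Step 2. [(3*(-6*x)) + 2 = -16] subtract 2: x sits inside (… + 2). So sub: 3*(-6*x) = -18.
Step 3. [3*(-6*x) = -18] 3 out front; divide by 3 ⇒ div: -6*x = -6.
Step 4. [-6*x = -6] leading coefficient -6: divide by -6, so div: x = 1.

Answer: x ∈ {1}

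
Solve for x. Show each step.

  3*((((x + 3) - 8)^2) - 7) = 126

Step 1. [3*((((x + 3) - 8)^2) - 7) = 126] 3·(inner) — divide through by 3, so div: (((x + 3) - 8)^2) - 7 = 42.
Step 2. [(((x + 3) - 8)^2) - 7 = 42] 7 comes off first (add 7), so sub: ((x + 3) - 8)^2 = 49.
Step 3. [((x + 3) - 8)^2 = 49] LHS squared, RHS 49 ≥ 0: apply √ (±), so sqrt: (x + 3) - 8 = 7 or -7.
Step 4. [(x + 3) - 8 = 7 or -7] peel the -8: add 8 from each side ⇒ sub: x + 3 = 15 or 1.
Step 5. [x + 3 = 15 or 1] peel the +3: subtract 3 from each side. So sub: x = 12 or -2.

Answer: x ∈ {-2, 12}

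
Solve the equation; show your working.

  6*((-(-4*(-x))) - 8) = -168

Step 1. [6*((-(-4*(-x))) - 8) = -168] 6 out front; divide by 6 ⇒ div: (-(-4*(-x))) - 8 = -28.
Step 2. [(-(-4*(-x))) - 8 = -28] add 8: x sits inside (… - 8). So sub: -(-4*(-x)) = -20.
Step 3. [-(-4*(-x)) = -20] leading − — multiply by −1, so neg: -4*(-x) = 20.
Step 4. [-4*(-x) = 20] LHS = -4·(…); ÷-4 both sides ⇒ div: -x = -5.
Step 5. [-x = -5] LHS negated; negate both sides, so neg: x = 5.

Answer: x ∈ {5}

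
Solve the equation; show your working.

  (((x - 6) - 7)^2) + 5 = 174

Step 1. [(((x - 6) - 7)^2) + 5 = 174] subtract 5: x sits inside (… + 5) ⇒ sub: ((x - 6) - 7)^2 = 169.
Step 2. [((x - 6) - 7)^2 = 169] LHS squared, RHS 169 ≥ 0: apply √ (±), so sqrt: (x - 6) - 7 = 13 or -13.
Step 3. [(x - 6) - 7 = 13 or -13] peel the -7: add 7 from each side ⇒ sub: x - 6 = 20 or -6.
Step 4. [x - 6 = 20 or -6] add 6: x sits inside (… - 6), so sub: x = 26 or 0.

Answer: x ∈ {0, 26}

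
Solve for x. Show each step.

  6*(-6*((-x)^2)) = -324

Step 1. [6*(-6*((-x)^2)) = -324] divide by the outer 6. So div: -6*((-x)^2) = -54.
Step 2. [-6*((-x)^2) = -54] leading coefficient -6: divide by -6 ⇒ div: (-x)^2 = 9.
Step 3. [(-x)^2 = 9] LHS squared, RHS 9 ≥ 0: apply √ (±) ⇒ sqrt: -x = 3 or -3.
Step 4. [-x = 3 or -3] flip signs both sides. So neg: x = -3 or 3.

Answer: x ∈ {-3, 3}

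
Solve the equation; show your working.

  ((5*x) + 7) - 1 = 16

Step 1. [((5*x) + 7) - 1 = 16] the outer -1 inverts by adding 1 ⇒ sub: (5*x) + 7 = 17.
Step 2. [(5*x) + 7 = 17] 7 comes off first (subtract 7) ⇒ sub: 5*x = 10.
Step 3. [5*x = 10] 5·(inner) — divide through by 5 ⇒ div: x = 2.

Answer: x ∈ {2}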